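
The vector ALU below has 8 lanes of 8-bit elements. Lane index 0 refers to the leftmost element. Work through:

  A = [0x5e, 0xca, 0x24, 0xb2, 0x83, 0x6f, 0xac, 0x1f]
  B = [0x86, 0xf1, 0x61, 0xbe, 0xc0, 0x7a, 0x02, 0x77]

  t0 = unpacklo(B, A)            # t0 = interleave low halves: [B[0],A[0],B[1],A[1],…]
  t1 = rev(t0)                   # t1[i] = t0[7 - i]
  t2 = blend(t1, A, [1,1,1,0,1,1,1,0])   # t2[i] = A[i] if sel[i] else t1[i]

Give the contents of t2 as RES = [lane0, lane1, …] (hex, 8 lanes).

→ t0 |86|5e|f1|ca|61|24|be|b2|
→ t1 |b2|be|24|61|ca|f1|5e|86|
→ t2 |5e|ca|24|61|83|6f|ac|86|

RES = [ 0x5e  0xca  0x24  0x61  0x83  0x6f  0xac  0x86 ]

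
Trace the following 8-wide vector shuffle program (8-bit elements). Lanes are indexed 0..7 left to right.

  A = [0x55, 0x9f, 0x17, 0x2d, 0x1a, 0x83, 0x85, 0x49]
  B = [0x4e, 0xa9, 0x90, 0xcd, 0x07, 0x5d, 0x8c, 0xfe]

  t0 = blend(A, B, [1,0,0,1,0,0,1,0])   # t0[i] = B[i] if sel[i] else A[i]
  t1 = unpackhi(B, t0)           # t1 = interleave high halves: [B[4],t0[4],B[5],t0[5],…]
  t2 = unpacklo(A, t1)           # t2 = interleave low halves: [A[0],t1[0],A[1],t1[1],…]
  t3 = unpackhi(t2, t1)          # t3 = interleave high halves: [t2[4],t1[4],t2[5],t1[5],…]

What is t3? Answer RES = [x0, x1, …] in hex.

RES = [ 0x17  0x8c  0x5d  0x8c  0x2d  0xfe  0x83  0x49 ]

→ t0 |4e|9f|17|cd|1a|83|8c|49|
→ t1 |07|1a|5d|83|8c|8c|fe|49|
→ t2 |55|07|9f|1a|17|5d|2d|83|
→ t3 |17|8c|5d|8c|2d|fe|83|49|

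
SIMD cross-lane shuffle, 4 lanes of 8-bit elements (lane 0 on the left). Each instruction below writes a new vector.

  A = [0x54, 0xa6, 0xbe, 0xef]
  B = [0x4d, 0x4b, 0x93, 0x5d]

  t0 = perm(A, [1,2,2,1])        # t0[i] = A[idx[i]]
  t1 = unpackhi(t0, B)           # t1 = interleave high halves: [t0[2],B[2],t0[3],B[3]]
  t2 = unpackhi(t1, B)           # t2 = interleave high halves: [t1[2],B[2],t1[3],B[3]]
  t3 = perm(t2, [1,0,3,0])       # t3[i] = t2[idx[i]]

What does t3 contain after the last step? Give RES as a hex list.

→ t0 |a6|be|be|a6|
→ t1 |be|93|a6|5d|
→ t2 |a6|93|5d|5d|
→ t3 |93|a6|5d|a6|

RES = [0x93, 0xa6, 0x5d, 0xa6]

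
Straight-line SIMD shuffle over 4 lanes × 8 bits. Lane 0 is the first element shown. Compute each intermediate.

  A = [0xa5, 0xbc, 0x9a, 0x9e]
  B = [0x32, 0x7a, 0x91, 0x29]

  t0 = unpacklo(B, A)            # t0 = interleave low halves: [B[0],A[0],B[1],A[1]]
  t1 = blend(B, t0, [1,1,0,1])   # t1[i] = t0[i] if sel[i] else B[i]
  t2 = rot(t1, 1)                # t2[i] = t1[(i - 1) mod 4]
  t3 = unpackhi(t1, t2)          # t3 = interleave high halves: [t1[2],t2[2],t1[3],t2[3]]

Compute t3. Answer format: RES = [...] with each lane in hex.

RES = [0x91, 0xa5, 0xbc, 0x91]

t0 = [0x32, 0xa5, 0x7a, 0xbc]
t1 = [0x32, 0xa5, 0x91, 0xbc]
t2 = [0xbc, 0x32, 0xa5, 0x91]
t3 = [0x91, 0xa5, 0xbc, 0x91]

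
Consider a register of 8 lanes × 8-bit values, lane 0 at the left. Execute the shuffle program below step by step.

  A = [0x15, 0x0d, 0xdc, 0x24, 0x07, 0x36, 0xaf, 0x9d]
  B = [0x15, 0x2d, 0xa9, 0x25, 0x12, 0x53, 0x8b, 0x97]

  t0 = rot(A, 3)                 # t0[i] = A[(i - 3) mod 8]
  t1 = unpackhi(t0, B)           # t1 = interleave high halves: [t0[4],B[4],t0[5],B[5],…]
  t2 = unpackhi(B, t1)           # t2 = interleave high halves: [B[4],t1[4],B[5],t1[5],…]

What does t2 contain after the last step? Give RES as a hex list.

  t0: 36 af 9d 15 0d dc 24 07
  t1: 0d 12 dc 53 24 8b 07 97
  t2: 12 24 53 8b 8b 07 97 97

RES = [0x12, 0x24, 0x53, 0x8b, 0x8b, 0x07, 0x97, 0x97]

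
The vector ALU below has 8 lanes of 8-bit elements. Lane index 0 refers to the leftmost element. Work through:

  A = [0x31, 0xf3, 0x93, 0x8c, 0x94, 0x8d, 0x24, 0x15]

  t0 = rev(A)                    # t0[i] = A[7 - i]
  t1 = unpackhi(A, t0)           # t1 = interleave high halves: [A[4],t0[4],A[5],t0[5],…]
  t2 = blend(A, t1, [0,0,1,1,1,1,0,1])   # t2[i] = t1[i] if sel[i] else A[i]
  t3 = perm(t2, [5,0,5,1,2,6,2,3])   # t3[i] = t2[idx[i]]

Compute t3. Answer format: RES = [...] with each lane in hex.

RES = [0xf3, 0x31, 0xf3, 0xf3, 0x8d, 0x24, 0x8d, 0x93]

→ t0 |15|24|8d|94|8c|93|f3|31|
→ t1 |94|8c|8d|93|24|f3|15|31|
→ t2 |31|f3|8d|93|24|f3|24|31|
→ t3 |f3|31|f3|f3|8d|24|8d|93|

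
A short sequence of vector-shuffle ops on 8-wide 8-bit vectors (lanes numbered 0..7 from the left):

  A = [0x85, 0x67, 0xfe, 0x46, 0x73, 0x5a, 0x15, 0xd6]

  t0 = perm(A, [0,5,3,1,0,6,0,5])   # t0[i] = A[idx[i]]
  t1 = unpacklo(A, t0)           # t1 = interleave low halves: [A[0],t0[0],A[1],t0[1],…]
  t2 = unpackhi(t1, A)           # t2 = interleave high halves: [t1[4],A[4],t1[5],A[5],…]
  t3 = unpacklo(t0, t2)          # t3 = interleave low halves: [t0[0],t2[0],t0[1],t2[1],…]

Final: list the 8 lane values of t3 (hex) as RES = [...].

RES = [0x85, 0xfe, 0x5a, 0x73, 0x46, 0x46, 0x67, 0x5a]

  t0: 85 5a 46 67 85 15 85 5a
  t1: 85 85 67 5a fe 46 46 67
  t2: fe 73 46 5a 46 15 67 d6
  t3: 85 fe 5a 73 46 46 67 5a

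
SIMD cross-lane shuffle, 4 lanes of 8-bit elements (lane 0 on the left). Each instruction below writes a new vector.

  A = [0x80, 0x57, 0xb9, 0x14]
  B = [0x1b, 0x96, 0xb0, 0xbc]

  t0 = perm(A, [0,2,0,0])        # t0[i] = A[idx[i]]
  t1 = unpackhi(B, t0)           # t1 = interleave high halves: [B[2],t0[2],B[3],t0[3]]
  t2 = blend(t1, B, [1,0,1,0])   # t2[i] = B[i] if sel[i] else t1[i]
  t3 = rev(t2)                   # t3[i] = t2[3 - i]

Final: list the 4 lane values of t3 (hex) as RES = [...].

RES = [ 0x80  0xb0  0x80  0x1b ]

  t0: 80 b9 80 80
  t1: b0 80 bc 80
  t2: 1b 80 b0 80
  t3: 80 b0 80 1b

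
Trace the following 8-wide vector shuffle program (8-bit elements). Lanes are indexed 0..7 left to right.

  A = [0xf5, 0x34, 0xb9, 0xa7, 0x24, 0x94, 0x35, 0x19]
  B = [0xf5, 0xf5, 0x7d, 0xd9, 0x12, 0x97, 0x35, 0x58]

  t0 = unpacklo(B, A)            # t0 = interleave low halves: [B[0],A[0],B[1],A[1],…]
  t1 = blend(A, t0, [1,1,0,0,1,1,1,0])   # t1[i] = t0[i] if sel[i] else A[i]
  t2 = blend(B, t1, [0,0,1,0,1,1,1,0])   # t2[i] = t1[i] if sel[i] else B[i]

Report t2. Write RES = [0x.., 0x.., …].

RES = [ 0xf5  0xf5  0xb9  0xd9  0x7d  0xb9  0xd9  0x58 ]

  t0: f5 f5 f5 34 7d b9 d9 a7
  t1: f5 f5 b9 a7 7d b9 d9 19
  t2: f5 f5 b9 d9 7d b9 d9 58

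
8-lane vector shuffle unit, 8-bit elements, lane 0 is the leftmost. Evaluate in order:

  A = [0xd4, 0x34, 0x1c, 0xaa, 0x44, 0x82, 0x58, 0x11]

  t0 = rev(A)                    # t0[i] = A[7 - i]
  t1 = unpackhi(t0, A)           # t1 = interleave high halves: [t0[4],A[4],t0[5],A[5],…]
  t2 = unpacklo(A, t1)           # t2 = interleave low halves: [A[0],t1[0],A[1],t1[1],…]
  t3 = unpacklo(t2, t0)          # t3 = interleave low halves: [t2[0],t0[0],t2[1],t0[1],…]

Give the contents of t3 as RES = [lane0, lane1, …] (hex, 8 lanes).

  t0: 11 58 82 44 aa 1c 34 d4
  t1: aa 44 1c 82 34 58 d4 11
  t2: d4 aa 34 44 1c 1c aa 82
  t3: d4 11 aa 58 34 82 44 44

RES = [ 0xd4  0x11  0xaa  0x58  0x34  0x82  0x44  0x44 ]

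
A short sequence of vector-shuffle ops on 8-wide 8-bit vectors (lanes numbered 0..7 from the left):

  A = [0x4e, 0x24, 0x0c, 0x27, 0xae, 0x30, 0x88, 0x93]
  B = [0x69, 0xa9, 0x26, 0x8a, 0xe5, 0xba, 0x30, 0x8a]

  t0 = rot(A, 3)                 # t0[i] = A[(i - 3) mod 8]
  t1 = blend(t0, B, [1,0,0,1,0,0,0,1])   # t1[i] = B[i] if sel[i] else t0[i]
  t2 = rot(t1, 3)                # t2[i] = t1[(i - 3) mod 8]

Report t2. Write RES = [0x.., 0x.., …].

RES = [ 0x0c  0x27  0x8a  0x69  0x88  0x93  0x8a  0x24 ]

→ t0 |30|88|93|4e|24|0c|27|ae|
→ t1 |69|88|93|8a|24|0c|27|8a|
→ t2 |0c|27|8a|69|88|93|8a|24|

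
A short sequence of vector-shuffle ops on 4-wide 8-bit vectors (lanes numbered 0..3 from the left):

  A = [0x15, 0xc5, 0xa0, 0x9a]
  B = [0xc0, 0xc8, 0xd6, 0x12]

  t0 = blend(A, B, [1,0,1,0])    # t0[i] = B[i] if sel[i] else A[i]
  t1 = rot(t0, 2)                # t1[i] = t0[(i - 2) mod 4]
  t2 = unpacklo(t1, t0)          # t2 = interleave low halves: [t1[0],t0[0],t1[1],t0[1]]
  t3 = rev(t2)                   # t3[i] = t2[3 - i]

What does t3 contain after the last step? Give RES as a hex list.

RES = [ 0xc5  0x9a  0xc0  0xd6 ]

  t0: c0 c5 d6 9a
  t1: d6 9a c0 c5
  t2: d6 c0 9a c5
  t3: c5 9a c0 d6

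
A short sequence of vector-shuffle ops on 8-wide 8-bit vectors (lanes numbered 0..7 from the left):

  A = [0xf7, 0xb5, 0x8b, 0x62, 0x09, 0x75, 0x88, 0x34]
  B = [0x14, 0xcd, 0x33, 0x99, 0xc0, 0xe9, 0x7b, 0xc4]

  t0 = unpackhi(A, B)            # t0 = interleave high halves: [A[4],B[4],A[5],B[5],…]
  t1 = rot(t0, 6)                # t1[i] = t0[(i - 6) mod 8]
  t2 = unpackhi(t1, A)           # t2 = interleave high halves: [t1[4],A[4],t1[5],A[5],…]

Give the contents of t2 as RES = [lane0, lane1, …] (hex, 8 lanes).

RES = [0x34, 0x09, 0xc4, 0x75, 0x09, 0x88, 0xc0, 0x34]

→ t0 |09|c0|75|e9|88|7b|34|c4|
→ t1 |75|e9|88|7b|34|c4|09|c0|
→ t2 |34|09|c4|75|09|88|c0|34|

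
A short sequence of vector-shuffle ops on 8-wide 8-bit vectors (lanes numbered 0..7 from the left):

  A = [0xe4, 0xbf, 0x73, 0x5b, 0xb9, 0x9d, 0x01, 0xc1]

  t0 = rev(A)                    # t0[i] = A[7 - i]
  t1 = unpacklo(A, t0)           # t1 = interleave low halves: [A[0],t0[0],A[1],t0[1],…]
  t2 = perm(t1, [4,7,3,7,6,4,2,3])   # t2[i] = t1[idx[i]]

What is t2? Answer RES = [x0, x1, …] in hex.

RES = [0x73, 0xb9, 0x01, 0xb9, 0x5b, 0x73, 0xbf, 0x01]

→ t0 |c1|01|9d|b9|5b|73|bf|e4|
→ t1 |e4|c1|bf|01|73|9d|5b|b9|
→ t2 |73|b9|01|b9|5b|73|bf|01|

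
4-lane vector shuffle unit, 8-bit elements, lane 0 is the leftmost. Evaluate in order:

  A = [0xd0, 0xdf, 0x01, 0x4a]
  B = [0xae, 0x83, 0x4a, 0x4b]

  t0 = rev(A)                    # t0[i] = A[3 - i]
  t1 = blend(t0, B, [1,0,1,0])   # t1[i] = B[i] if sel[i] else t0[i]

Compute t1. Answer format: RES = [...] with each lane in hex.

RES = [0xae, 0x01, 0x4a, 0xd0]

  t0: 4a 01 df d0
  t1: ae 01 4a d0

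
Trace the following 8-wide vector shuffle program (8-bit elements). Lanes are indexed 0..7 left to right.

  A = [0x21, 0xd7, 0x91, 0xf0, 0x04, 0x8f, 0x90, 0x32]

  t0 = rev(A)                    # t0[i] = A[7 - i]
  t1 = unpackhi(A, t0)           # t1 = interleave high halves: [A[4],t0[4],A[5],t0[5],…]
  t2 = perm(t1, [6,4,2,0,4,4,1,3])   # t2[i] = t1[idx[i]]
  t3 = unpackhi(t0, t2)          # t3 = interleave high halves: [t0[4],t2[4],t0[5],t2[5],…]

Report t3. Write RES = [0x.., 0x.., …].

RES = [ 0xf0  0x90  0x91  0x90  0xd7  0xf0  0x21  0x91 ]

t0 = [0x32, 0x90, 0x8f, 0x04, 0xf0, 0x91, 0xd7, 0x21]
t1 = [0x04, 0xf0, 0x8f, 0x91, 0x90, 0xd7, 0x32, 0x21]
t2 = [0x32, 0x90, 0x8f, 0x04, 0x90, 0x90, 0xf0, 0x91]
t3 = [0xf0, 0x90, 0x91, 0x90, 0xd7, 0xf0, 0x21, 0x91]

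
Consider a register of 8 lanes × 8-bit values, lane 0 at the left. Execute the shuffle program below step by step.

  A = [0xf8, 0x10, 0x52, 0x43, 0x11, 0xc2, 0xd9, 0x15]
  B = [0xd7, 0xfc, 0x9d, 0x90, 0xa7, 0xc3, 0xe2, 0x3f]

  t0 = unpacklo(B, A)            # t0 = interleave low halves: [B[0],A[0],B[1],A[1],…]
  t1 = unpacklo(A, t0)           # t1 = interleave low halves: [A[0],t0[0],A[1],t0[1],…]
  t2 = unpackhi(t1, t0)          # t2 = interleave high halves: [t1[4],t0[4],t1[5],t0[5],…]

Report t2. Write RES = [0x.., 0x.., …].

RES = [ 0x52  0x9d  0xfc  0x52  0x43  0x90  0x10  0x43 ]

  t0: d7 f8 fc 10 9d 52 90 43
  t1: f8 d7 10 f8 52 fc 43 10
  t2: 52 9d fc 52 43 90 10 43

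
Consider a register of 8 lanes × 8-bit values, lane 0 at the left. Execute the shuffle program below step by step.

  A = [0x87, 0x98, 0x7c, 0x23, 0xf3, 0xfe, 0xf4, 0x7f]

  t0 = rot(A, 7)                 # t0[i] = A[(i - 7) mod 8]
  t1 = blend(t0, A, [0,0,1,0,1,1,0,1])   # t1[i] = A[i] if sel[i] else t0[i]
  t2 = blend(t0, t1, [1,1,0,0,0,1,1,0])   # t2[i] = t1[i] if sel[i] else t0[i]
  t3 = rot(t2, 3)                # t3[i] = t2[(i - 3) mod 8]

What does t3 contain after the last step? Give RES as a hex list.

RES = [ 0xfe  0x7f  0x87  0x98  0x7c  0x23  0xf3  0xfe ]

t0 = [0x98, 0x7c, 0x23, 0xf3, 0xfe, 0xf4, 0x7f, 0x87]
t1 = [0x98, 0x7c, 0x7c, 0xf3, 0xf3, 0xfe, 0x7f, 0x7f]
t2 = [0x98, 0x7c, 0x23, 0xf3, 0xfe, 0xfe, 0x7f, 0x87]
t3 = [0xfe, 0x7f, 0x87, 0x98, 0x7c, 0x23, 0xf3, 0xfe]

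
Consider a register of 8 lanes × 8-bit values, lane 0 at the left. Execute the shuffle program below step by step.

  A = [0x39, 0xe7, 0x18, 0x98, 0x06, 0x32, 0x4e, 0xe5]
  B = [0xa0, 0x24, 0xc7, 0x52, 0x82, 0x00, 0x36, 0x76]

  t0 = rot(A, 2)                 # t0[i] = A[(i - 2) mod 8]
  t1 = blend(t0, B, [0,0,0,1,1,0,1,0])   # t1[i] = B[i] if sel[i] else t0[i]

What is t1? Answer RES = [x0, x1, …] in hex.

  t0: 4e e5 39 e7 18 98 06 32
  t1: 4e e5 39 52 82 98 36 32

RES = [0x4e, 0xe5, 0x39, 0x52, 0x82, 0x98, 0x36, 0x32]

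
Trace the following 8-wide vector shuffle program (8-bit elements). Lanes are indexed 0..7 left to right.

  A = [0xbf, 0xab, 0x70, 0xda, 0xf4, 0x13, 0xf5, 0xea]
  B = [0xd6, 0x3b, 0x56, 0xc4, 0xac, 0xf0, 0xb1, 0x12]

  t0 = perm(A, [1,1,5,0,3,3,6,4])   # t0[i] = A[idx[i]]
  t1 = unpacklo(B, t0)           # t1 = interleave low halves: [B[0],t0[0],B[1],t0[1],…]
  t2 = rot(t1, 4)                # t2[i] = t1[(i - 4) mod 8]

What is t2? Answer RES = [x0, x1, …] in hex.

RES = [ 0x56  0x13  0xc4  0xbf  0xd6  0xab  0x3b  0xab ]

t0 = [0xab, 0xab, 0x13, 0xbf, 0xda, 0xda, 0xf5, 0xf4]
t1 = [0xd6, 0xab, 0x3b, 0xab, 0x56, 0x13, 0xc4, 0xbf]
t2 = [0x56, 0x13, 0xc4, 0xbf, 0xd6, 0xab, 0x3b, 0xab]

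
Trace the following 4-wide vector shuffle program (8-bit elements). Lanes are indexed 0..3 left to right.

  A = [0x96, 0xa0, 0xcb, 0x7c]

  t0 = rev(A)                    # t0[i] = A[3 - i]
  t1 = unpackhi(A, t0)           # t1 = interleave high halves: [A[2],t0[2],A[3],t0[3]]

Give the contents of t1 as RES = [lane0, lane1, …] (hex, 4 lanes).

  t0: 7c cb a0 96
  t1: cb a0 7c 96

RES = [0xcb, 0xa0, 0x7c, 0x96]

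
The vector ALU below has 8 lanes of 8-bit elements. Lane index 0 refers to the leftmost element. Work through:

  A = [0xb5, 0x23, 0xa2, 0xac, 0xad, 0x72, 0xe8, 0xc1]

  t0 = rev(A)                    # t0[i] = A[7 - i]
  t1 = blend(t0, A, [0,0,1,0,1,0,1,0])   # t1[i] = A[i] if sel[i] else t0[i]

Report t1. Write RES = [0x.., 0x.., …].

  t0: c1 e8 72 ad ac a2 23 b5
  t1: c1 e8 a2 ad ad a2 e8 b5

RES = [0xc1, 0xe8, 0xa2, 0xad, 0xad, 0xa2, 0xe8, 0xb5]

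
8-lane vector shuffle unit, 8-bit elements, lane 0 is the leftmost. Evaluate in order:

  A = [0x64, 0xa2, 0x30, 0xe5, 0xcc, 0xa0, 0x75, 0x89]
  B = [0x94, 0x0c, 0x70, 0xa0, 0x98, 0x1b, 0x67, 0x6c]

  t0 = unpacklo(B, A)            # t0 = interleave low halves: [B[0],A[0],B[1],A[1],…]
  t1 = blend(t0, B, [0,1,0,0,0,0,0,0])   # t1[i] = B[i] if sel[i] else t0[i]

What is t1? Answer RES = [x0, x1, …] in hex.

t0 = [0x94, 0x64, 0x0c, 0xa2, 0x70, 0x30, 0xa0, 0xe5]
t1 = [0x94, 0x0c, 0x0c, 0xa2, 0x70, 0x30, 0xa0, 0xe5]

RES = [ 0x94  0x0c  0x0c  0xa2  0x70  0x30  0xa0  0xe5 ]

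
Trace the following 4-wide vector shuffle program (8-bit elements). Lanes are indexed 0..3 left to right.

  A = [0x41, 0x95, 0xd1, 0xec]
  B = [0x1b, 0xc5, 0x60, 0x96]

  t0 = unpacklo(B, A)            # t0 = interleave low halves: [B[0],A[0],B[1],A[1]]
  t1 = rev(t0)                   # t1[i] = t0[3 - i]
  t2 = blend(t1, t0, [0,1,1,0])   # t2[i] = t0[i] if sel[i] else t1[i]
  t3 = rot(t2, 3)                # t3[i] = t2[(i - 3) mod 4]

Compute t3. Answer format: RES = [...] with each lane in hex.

t0 = [0x1b, 0x41, 0xc5, 0x95]
t1 = [0x95, 0xc5, 0x41, 0x1b]
t2 = [0x95, 0x41, 0xc5, 0x1b]
t3 = [0x41, 0xc5, 0x1b, 0x95]

RES = [ 0x41  0xc5  0x1b  0x95 ]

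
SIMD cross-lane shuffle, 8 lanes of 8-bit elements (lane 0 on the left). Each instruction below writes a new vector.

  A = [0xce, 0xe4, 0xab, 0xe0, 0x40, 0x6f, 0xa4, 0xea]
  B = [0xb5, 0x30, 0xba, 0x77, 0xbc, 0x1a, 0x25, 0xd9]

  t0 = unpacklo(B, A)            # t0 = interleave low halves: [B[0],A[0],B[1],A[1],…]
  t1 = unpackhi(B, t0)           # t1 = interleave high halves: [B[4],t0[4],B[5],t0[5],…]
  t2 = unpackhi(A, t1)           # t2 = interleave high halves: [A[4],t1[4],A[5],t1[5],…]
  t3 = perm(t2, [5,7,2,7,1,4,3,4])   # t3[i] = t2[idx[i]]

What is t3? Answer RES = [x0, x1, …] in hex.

RES = [0xd9, 0xe0, 0x6f, 0xe0, 0x25, 0xa4, 0x77, 0xa4]

t0 = [0xb5, 0xce, 0x30, 0xe4, 0xba, 0xab, 0x77, 0xe0]
t1 = [0xbc, 0xba, 0x1a, 0xab, 0x25, 0x77, 0xd9, 0xe0]
t2 = [0x40, 0x25, 0x6f, 0x77, 0xa4, 0xd9, 0xea, 0xe0]
t3 = [0xd9, 0xe0, 0x6f, 0xe0, 0x25, 0xa4, 0x77, 0xa4]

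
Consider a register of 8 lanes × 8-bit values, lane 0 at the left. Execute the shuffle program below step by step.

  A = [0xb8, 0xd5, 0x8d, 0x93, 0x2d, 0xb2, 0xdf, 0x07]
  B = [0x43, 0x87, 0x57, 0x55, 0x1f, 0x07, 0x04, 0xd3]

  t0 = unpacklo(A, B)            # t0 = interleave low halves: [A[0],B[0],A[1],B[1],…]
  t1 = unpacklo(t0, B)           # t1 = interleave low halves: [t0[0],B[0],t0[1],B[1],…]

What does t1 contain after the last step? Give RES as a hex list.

t0 = [0xb8, 0x43, 0xd5, 0x87, 0x8d, 0x57, 0x93, 0x55]
t1 = [0xb8, 0x43, 0x43, 0x87, 0xd5, 0x57, 0x87, 0x55]

RES = [0xb8, 0x43, 0x43, 0x87, 0xd5, 0x57, 0x87, 0x55]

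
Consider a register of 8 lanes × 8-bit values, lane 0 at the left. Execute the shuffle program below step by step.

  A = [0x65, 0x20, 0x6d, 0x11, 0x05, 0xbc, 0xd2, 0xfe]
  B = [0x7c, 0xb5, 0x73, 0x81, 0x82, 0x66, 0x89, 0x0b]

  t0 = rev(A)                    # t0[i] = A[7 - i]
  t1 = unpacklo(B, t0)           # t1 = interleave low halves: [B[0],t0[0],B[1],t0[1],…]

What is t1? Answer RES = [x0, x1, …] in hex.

RES = [0x7c, 0xfe, 0xb5, 0xd2, 0x73, 0xbc, 0x81, 0x05]

  t0: fe d2 bc 05 11 6d 20 65
  t1: 7c fe b5 d2 73 bc 81 05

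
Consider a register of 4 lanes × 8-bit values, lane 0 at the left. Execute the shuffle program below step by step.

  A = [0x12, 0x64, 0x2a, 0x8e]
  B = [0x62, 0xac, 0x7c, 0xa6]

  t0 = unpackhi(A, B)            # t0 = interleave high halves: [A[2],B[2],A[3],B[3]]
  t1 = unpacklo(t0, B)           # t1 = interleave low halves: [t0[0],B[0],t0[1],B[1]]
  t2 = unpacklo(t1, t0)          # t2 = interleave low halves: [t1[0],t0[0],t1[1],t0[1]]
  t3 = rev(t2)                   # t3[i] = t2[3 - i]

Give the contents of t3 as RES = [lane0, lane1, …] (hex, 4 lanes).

→ t0 |2a|7c|8e|a6|
→ t1 |2a|62|7c|ac|
→ t2 |2a|2a|62|7c|
→ t3 |7c|62|2a|2a|

RES = [0x7c, 0x62, 0x2a, 0x2a]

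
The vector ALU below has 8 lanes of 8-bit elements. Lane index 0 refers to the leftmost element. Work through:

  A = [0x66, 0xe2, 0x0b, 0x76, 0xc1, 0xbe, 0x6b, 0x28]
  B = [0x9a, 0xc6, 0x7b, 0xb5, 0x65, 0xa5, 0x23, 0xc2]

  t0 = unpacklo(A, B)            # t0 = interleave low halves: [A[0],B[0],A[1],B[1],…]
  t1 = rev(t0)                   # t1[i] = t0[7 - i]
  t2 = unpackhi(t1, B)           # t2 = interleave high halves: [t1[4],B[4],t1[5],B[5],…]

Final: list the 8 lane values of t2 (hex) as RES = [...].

RES = [ 0xc6  0x65  0xe2  0xa5  0x9a  0x23  0x66  0xc2 ]

→ t0 |66|9a|e2|c6|0b|7b|76|b5|
→ t1 |b5|76|7b|0b|c6|e2|9a|66|
→ t2 |c6|65|e2|a5|9a|23|66|c2|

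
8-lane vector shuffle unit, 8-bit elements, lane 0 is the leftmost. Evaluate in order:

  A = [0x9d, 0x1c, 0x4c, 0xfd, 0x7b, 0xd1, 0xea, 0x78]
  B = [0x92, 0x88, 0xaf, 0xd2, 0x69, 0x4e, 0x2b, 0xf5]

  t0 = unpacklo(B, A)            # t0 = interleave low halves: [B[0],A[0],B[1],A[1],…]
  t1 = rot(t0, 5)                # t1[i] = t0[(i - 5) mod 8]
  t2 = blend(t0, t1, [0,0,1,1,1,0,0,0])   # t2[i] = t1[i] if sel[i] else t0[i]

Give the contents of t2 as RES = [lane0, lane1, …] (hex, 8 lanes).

RES = [ 0x92  0x9d  0x4c  0xd2  0xfd  0x4c  0xd2  0xfd ]

  t0: 92 9d 88 1c af 4c d2 fd
  t1: 1c af 4c d2 fd 92 9d 88
  t2: 92 9d 4c d2 fd 4c d2 fd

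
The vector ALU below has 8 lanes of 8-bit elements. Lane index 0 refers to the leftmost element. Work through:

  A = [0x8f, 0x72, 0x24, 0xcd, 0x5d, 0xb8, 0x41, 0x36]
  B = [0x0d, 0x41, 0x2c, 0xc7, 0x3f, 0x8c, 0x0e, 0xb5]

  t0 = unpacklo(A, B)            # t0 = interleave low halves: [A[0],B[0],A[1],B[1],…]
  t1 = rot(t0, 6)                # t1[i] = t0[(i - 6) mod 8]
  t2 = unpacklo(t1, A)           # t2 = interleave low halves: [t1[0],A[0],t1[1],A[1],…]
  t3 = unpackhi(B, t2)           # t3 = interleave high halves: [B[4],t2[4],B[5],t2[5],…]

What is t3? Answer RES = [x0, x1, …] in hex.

RES = [ 0x3f  0x24  0x8c  0x24  0x0e  0x2c  0xb5  0xcd ]

t0 = [0x8f, 0x0d, 0x72, 0x41, 0x24, 0x2c, 0xcd, 0xc7]
t1 = [0x72, 0x41, 0x24, 0x2c, 0xcd, 0xc7, 0x8f, 0x0d]
t2 = [0x72, 0x8f, 0x41, 0x72, 0x24, 0x24, 0x2c, 0xcd]
t3 = [0x3f, 0x24, 0x8c, 0x24, 0x0e, 0x2c, 0xb5, 0xcd]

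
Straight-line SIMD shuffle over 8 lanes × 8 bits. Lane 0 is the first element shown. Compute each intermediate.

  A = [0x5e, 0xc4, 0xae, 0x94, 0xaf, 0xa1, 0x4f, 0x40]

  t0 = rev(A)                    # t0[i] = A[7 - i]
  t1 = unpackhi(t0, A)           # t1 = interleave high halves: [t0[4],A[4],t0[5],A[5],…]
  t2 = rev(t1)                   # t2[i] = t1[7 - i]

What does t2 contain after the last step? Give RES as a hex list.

RES = [0x40, 0x5e, 0x4f, 0xc4, 0xa1, 0xae, 0xaf, 0x94]

t0 = [0x40, 0x4f, 0xa1, 0xaf, 0x94, 0xae, 0xc4, 0x5e]
t1 = [0x94, 0xaf, 0xae, 0xa1, 0xc4, 0x4f, 0x5e, 0x40]
t2 = [0x40, 0x5e, 0x4f, 0xc4, 0xa1, 0xae, 0xaf, 0x94]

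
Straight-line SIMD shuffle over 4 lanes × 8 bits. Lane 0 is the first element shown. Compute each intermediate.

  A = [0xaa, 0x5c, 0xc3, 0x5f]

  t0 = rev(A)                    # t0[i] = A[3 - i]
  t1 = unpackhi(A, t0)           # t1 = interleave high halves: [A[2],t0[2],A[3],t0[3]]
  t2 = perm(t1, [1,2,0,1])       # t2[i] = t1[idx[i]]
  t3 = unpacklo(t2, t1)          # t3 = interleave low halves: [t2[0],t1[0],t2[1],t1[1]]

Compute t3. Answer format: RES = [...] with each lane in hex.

RES = [0x5c, 0xc3, 0x5f, 0x5c]

  t0: 5f c3 5c aa
  t1: c3 5c 5f aa
  t2: 5c 5f c3 5c
  t3: 5c c3 5f 5c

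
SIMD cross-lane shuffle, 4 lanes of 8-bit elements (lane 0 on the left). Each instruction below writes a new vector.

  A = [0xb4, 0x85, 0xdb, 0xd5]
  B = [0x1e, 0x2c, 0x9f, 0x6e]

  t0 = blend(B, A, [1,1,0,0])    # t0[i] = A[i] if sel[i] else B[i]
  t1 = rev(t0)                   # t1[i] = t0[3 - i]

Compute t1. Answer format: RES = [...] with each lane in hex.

  t0: b4 85 9f 6e
  t1: 6e 9f 85 b4

RES = [0x6e, 0x9f, 0x85, 0xb4]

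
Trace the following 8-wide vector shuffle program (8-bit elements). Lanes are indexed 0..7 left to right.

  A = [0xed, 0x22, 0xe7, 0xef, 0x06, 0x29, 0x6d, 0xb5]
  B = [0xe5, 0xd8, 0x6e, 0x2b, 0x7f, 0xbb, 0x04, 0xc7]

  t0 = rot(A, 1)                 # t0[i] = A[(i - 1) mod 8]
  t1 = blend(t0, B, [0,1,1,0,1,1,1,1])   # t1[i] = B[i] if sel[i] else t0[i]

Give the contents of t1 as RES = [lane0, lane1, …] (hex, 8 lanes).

RES = [0xb5, 0xd8, 0x6e, 0xe7, 0x7f, 0xbb, 0x04, 0xc7]

→ t0 |b5|ed|22|e7|ef|06|29|6d|
→ t1 |b5|d8|6e|e7|7f|bb|04|c7|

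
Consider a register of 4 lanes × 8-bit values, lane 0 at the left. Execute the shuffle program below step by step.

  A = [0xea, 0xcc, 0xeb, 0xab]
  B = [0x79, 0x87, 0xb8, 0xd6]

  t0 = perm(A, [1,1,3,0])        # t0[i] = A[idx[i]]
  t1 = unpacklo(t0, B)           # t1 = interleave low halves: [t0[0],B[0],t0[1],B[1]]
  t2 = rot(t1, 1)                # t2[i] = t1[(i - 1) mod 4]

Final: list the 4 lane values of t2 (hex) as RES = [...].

t0 = [0xcc, 0xcc, 0xab, 0xea]
t1 = [0xcc, 0x79, 0xcc, 0x87]
t2 = [0x87, 0xcc, 0x79, 0xcc]

RES = [ 0x87  0xcc  0x79  0xcc ]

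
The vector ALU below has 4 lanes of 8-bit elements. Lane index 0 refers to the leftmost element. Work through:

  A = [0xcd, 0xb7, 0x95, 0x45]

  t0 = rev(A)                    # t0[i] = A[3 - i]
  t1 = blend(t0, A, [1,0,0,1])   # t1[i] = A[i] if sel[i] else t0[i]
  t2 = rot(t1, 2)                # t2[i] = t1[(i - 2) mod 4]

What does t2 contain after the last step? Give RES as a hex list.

  t0: 45 95 b7 cd
  t1: cd 95 b7 45
  t2: b7 45 cd 95

RES = [ 0xb7  0x45  0xcd  0x95 ]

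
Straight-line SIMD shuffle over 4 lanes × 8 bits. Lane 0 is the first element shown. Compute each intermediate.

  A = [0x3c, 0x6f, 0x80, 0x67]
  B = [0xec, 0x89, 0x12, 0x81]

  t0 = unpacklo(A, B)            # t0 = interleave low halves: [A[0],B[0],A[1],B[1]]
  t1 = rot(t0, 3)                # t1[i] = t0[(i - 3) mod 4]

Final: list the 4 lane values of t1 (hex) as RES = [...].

t0 = [0x3c, 0xec, 0x6f, 0x89]
t1 = [0xec, 0x6f, 0x89, 0x3c]

RES = [ 0xec  0x6f  0x89  0x3c ]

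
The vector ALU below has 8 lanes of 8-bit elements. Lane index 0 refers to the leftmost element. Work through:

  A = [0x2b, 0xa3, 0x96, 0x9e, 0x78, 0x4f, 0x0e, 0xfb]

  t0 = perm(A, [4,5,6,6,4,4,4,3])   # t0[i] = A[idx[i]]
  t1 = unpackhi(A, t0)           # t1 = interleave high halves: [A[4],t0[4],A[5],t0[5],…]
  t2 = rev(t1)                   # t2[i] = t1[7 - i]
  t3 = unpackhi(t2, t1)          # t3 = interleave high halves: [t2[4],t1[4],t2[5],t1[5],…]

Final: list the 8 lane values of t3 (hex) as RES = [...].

t0 = [0x78, 0x4f, 0x0e, 0x0e, 0x78, 0x78, 0x78, 0x9e]
t1 = [0x78, 0x78, 0x4f, 0x78, 0x0e, 0x78, 0xfb, 0x9e]
t2 = [0x9e, 0xfb, 0x78, 0x0e, 0x78, 0x4f, 0x78, 0x78]
t3 = [0x78, 0x0e, 0x4f, 0x78, 0x78, 0xfb, 0x78, 0x9e]

RES = [0x78, 0x0e, 0x4f, 0x78, 0x78, 0xfb, 0x78, 0x9e]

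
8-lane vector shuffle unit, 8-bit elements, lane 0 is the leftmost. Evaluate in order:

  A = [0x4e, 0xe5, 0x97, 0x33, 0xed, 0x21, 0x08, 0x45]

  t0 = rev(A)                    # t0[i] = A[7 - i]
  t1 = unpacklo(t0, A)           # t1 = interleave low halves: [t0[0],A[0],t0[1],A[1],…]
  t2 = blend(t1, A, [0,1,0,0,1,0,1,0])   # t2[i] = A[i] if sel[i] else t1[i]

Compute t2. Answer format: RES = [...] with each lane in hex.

RES = [0x45, 0xe5, 0x08, 0xe5, 0xed, 0x97, 0x08, 0x33]

  t0: 45 08 21 ed 33 97 e5 4e
  t1: 45 4e 08 e5 21 97 ed 33
  t2: 45 e5 08 e5 ed 97 08 33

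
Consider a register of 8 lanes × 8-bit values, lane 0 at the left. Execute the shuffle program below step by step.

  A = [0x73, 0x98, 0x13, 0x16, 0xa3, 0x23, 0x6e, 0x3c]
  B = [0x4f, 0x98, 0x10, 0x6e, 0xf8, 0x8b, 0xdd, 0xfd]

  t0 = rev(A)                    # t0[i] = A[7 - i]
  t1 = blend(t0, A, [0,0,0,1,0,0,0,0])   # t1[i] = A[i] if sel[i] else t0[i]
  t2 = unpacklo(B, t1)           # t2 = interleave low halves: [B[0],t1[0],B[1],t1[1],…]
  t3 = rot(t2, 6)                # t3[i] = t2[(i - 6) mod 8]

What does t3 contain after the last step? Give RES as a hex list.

RES = [0x98, 0x6e, 0x10, 0x23, 0x6e, 0x16, 0x4f, 0x3c]

→ t0 |3c|6e|23|a3|16|13|98|73|
→ t1 |3c|6e|23|16|16|13|98|73|
→ t2 |4f|3c|98|6e|10|23|6e|16|
→ t3 |98|6e|10|23|6e|16|4f|3c|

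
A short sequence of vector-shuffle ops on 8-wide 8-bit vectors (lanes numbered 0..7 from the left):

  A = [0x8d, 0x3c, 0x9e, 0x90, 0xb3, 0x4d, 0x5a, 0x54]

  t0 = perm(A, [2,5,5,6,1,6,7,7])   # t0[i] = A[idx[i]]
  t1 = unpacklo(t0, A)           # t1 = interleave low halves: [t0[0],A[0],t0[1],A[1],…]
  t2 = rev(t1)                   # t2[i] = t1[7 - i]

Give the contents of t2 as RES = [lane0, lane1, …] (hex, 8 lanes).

RES = [0x90, 0x5a, 0x9e, 0x4d, 0x3c, 0x4d, 0x8d, 0x9e]

→ t0 |9e|4d|4d|5a|3c|5a|54|54|
→ t1 |9e|8d|4d|3c|4d|9e|5a|90|
→ t2 |90|5a|9e|4d|3c|4d|8d|9e|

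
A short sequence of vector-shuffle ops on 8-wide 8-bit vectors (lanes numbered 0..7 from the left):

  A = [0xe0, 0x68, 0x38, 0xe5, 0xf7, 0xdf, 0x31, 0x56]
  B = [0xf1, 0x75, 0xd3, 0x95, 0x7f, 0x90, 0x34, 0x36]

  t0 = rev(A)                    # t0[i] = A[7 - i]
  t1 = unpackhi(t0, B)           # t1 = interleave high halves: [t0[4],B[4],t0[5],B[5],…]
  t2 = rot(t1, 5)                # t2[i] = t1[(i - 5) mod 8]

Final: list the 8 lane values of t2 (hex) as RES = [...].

RES = [0x90, 0x68, 0x34, 0xe0, 0x36, 0xe5, 0x7f, 0x38]

  t0: 56 31 df f7 e5 38 68 e0
  t1: e5 7f 38 90 68 34 e0 36
  t2: 90 68 34 e0 36 e5 7f 38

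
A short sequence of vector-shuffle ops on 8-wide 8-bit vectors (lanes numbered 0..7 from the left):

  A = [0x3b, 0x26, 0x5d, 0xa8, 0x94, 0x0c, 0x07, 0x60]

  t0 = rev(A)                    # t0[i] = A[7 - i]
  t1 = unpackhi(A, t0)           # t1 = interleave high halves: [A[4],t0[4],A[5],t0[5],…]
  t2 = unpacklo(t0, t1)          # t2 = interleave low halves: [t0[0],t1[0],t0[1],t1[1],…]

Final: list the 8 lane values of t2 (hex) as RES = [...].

RES = [ 0x60  0x94  0x07  0xa8  0x0c  0x0c  0x94  0x5d ]

  t0: 60 07 0c 94 a8 5d 26 3b
  t1: 94 a8 0c 5d 07 26 60 3b
  t2: 60 94 07 a8 0c 0c 94 5d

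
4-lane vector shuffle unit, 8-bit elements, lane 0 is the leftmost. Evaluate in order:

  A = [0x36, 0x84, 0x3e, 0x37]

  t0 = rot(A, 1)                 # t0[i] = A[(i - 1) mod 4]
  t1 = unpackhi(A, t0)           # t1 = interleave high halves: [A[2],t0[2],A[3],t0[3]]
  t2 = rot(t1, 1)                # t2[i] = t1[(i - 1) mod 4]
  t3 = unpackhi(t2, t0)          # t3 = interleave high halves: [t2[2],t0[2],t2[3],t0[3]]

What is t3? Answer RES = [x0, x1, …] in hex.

RES = [0x84, 0x84, 0x37, 0x3e]

→ t0 |37|36|84|3e|
→ t1 |3e|84|37|3e|
→ t2 |3e|3e|84|37|
→ t3 |84|84|37|3e|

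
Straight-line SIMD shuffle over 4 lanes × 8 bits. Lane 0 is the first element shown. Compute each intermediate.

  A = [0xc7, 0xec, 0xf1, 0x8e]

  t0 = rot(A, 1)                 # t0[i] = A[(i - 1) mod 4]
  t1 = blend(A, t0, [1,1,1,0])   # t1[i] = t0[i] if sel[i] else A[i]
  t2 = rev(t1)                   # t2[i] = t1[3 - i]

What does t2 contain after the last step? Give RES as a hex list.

RES = [ 0x8e  0xec  0xc7  0x8e ]

  t0: 8e c7 ec f1
  t1: 8e c7 ec 8e
  t2: 8e ec c7 8e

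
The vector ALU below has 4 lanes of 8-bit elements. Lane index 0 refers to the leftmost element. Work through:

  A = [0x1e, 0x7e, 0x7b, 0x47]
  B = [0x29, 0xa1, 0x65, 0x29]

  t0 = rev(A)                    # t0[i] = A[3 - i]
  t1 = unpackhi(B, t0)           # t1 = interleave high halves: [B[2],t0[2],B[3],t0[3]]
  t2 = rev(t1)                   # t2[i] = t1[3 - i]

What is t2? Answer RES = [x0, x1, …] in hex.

RES = [0x1e, 0x29, 0x7e, 0x65]

→ t0 |47|7b|7e|1e|
→ t1 |65|7e|29|1e|
→ t2 |1e|29|7e|65|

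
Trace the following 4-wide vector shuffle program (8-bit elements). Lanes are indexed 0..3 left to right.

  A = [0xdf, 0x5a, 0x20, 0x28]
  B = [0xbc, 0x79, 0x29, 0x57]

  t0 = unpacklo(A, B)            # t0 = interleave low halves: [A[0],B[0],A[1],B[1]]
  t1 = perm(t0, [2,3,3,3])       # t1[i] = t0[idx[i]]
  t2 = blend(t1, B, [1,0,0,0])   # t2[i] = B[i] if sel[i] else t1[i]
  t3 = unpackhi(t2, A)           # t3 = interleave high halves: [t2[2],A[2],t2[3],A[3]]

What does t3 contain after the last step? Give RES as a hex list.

t0 = [0xdf, 0xbc, 0x5a, 0x79]
t1 = [0x5a, 0x79, 0x79, 0x79]
t2 = [0xbc, 0x79, 0x79, 0x79]
t3 = [0x79, 0x20, 0x79, 0x28]

RES = [0x79, 0x20, 0x79, 0x28]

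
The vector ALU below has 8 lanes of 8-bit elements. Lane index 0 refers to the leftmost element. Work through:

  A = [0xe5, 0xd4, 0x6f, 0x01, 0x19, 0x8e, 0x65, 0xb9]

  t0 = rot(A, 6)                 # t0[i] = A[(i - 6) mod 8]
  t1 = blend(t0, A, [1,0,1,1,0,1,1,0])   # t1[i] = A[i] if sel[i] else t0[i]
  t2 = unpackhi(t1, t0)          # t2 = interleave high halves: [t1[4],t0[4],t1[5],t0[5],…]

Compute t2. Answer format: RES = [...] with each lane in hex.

RES = [ 0x65  0x65  0x8e  0xb9  0x65  0xe5  0xd4  0xd4 ]

  t0: 6f 01 19 8e 65 b9 e5 d4
  t1: e5 01 6f 01 65 8e 65 d4
  t2: 65 65 8e b9 65 e5 d4 d4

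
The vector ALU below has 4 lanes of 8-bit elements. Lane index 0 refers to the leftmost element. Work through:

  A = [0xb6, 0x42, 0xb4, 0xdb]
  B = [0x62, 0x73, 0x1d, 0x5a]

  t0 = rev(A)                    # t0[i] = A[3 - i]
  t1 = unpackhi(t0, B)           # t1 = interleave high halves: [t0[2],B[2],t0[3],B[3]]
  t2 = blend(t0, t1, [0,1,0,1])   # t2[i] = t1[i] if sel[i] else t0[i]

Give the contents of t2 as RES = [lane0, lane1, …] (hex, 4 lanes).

→ t0 |db|b4|42|b6|
→ t1 |42|1d|b6|5a|
→ t2 |db|1d|42|5a|

RES = [0xdb, 0x1d, 0x42, 0x5a]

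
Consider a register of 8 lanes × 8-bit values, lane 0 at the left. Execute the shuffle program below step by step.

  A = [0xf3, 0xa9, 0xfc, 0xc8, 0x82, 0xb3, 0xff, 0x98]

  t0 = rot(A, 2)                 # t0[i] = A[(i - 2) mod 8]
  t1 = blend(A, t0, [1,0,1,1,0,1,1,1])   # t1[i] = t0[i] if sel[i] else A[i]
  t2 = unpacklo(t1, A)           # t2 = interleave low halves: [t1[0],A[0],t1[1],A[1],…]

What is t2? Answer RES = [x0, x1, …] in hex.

→ t0 |ff|98|f3|a9|fc|c8|82|b3|
→ t1 |ff|a9|f3|a9|82|c8|82|b3|
→ t2 |ff|f3|a9|a9|f3|fc|a9|c8|

RES = [ 0xff  0xf3  0xa9  0xa9  0xf3  0xfc  0xa9  0xc8 ]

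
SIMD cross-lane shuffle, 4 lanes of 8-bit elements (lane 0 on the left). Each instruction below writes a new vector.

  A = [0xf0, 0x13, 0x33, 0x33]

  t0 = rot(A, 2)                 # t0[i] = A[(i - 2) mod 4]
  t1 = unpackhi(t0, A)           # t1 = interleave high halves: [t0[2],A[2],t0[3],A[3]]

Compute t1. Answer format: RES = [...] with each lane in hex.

RES = [ 0xf0  0x33  0x13  0x33 ]

  t0: 33 33 f0 13
  t1: f0 33 13 33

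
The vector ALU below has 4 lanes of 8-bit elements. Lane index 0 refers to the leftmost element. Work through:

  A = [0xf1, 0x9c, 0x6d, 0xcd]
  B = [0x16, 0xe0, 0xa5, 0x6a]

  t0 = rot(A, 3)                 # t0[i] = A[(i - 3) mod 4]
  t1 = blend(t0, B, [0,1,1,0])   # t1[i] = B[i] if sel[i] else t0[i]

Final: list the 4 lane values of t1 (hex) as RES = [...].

t0 = [0x9c, 0x6d, 0xcd, 0xf1]
t1 = [0x9c, 0xe0, 0xa5, 0xf1]

RES = [0x9c, 0xe0, 0xa5, 0xf1]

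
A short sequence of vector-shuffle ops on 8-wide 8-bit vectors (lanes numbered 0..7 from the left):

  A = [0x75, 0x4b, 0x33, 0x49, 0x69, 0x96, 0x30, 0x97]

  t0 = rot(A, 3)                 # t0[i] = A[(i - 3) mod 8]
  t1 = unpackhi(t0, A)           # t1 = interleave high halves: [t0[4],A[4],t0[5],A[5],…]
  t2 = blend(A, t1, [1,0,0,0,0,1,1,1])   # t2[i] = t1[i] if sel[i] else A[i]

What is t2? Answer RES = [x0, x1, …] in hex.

RES = [0x4b, 0x4b, 0x33, 0x49, 0x69, 0x30, 0x69, 0x97]

  t0: 96 30 97 75 4b 33 49 69
  t1: 4b 69 33 96 49 30 69 97
  t2: 4b 4b 33 49 69 30 69 97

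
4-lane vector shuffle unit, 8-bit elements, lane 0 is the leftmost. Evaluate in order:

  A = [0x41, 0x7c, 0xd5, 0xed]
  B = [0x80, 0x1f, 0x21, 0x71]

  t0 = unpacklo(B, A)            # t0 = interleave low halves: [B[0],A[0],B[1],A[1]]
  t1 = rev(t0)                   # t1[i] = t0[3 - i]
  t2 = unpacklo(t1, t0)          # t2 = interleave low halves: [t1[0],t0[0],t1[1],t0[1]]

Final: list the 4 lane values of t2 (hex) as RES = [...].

t0 = [0x80, 0x41, 0x1f, 0x7c]
t1 = [0x7c, 0x1f, 0x41, 0x80]
t2 = [0x7c, 0x80, 0x1f, 0x41]

RES = [ 0x7c  0x80  0x1f  0x41 ]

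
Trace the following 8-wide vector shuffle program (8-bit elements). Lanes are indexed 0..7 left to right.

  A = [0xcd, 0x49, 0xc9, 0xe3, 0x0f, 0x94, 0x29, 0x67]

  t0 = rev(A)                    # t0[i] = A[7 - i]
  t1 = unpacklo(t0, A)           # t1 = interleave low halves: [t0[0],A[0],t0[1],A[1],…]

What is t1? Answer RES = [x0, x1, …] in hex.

t0 = [0x67, 0x29, 0x94, 0x0f, 0xe3, 0xc9, 0x49, 0xcd]
t1 = [0x67, 0xcd, 0x29, 0x49, 0x94, 0xc9, 0x0f, 0xe3]

RES = [0x67, 0xcd, 0x29, 0x49, 0x94, 0xc9, 0x0f, 0xe3]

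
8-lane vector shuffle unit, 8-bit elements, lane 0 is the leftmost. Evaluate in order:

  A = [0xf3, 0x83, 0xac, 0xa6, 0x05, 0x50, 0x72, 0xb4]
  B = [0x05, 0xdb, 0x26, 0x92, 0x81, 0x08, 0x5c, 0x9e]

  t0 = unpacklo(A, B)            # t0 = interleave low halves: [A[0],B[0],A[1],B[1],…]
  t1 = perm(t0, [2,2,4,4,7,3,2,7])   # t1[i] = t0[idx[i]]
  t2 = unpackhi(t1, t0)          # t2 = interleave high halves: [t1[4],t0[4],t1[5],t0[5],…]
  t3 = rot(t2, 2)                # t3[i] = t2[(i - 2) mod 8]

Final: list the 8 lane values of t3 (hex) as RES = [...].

RES = [ 0x92  0x92  0x92  0xac  0xdb  0x26  0x83  0xa6 ]

t0 = [0xf3, 0x05, 0x83, 0xdb, 0xac, 0x26, 0xa6, 0x92]
t1 = [0x83, 0x83, 0xac, 0xac, 0x92, 0xdb, 0x83, 0x92]
t2 = [0x92, 0xac, 0xdb, 0x26, 0x83, 0xa6, 0x92, 0x92]
t3 = [0x92, 0x92, 0x92, 0xac, 0xdb, 0x26, 0x83, 0xa6]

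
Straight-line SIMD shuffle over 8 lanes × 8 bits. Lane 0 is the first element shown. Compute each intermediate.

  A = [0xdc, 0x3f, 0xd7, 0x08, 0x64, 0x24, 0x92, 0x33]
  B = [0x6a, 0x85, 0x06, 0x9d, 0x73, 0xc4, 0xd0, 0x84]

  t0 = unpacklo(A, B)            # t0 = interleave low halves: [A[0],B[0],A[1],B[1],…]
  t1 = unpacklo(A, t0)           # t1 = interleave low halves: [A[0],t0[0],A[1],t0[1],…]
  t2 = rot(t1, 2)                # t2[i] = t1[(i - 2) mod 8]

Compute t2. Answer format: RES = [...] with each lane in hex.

RES = [0x08, 0x85, 0xdc, 0xdc, 0x3f, 0x6a, 0xd7, 0x3f]

t0 = [0xdc, 0x6a, 0x3f, 0x85, 0xd7, 0x06, 0x08, 0x9d]
t1 = [0xdc, 0xdc, 0x3f, 0x6a, 0xd7, 0x3f, 0x08, 0x85]
t2 = [0x08, 0x85, 0xdc, 0xdc, 0x3f, 0x6a, 0xd7, 0x3f]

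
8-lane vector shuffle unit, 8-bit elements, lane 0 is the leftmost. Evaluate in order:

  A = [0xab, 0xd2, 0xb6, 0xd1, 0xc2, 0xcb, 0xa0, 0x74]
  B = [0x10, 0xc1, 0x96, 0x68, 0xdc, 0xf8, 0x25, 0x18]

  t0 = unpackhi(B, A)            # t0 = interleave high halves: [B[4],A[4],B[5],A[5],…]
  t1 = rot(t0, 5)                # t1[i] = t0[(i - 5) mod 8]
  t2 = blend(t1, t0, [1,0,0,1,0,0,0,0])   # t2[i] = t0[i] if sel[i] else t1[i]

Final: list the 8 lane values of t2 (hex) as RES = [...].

  t0: dc c2 f8 cb 25 a0 18 74
  t1: cb 25 a0 18 74 dc c2 f8
  t2: dc 25 a0 cb 74 dc c2 f8

RES = [0xdc, 0x25, 0xa0, 0xcb, 0x74, 0xdc, 0xc2, 0xf8]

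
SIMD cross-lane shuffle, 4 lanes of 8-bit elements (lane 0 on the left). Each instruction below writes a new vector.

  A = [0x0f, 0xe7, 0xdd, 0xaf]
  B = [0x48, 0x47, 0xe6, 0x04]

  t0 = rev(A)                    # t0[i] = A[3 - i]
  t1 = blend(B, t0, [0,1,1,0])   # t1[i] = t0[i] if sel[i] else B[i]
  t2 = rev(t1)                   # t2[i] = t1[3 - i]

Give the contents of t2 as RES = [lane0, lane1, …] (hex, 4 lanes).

RES = [ 0x04  0xe7  0xdd  0x48 ]

→ t0 |af|dd|e7|0f|
→ t1 |48|dd|e7|04|
→ t2 |04|e7|dd|48|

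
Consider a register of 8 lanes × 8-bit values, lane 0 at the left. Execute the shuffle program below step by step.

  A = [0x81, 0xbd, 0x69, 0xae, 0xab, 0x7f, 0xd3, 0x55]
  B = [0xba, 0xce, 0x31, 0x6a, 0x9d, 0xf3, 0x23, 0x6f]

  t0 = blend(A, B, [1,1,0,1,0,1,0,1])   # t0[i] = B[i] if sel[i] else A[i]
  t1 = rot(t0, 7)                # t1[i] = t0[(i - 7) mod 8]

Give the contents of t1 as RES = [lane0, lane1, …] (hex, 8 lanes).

RES = [0xce, 0x69, 0x6a, 0xab, 0xf3, 0xd3, 0x6f, 0xba]

t0 = [0xba, 0xce, 0x69, 0x6a, 0xab, 0xf3, 0xd3, 0x6f]
t1 = [0xce, 0x69, 0x6a, 0xab, 0xf3, 0xd3, 0x6f, 0xba]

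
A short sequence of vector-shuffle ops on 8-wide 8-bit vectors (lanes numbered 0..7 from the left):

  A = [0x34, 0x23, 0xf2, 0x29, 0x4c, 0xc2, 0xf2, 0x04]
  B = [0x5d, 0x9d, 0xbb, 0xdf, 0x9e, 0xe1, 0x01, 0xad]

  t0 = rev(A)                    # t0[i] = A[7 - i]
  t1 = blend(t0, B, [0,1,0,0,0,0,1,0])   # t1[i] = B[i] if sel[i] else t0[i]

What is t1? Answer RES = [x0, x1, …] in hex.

RES = [ 0x04  0x9d  0xc2  0x4c  0x29  0xf2  0x01  0x34 ]

t0 = [0x04, 0xf2, 0xc2, 0x4c, 0x29, 0xf2, 0x23, 0x34]
t1 = [0x04, 0x9d, 0xc2, 0x4c, 0x29, 0xf2, 0x01, 0x34]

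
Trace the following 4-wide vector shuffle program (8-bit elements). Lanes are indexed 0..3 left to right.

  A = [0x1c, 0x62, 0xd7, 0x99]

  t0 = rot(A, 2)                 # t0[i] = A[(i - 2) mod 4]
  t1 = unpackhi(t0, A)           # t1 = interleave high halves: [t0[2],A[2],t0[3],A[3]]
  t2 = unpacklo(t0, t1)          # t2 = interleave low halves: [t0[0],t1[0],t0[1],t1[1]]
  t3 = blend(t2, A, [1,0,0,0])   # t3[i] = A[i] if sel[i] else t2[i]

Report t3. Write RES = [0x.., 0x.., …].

RES = [0x1c, 0x1c, 0x99, 0xd7]

t0 = [0xd7, 0x99, 0x1c, 0x62]
t1 = [0x1c, 0xd7, 0x62, 0x99]
t2 = [0xd7, 0x1c, 0x99, 0xd7]
t3 = [0x1c, 0x1c, 0x99, 0xd7]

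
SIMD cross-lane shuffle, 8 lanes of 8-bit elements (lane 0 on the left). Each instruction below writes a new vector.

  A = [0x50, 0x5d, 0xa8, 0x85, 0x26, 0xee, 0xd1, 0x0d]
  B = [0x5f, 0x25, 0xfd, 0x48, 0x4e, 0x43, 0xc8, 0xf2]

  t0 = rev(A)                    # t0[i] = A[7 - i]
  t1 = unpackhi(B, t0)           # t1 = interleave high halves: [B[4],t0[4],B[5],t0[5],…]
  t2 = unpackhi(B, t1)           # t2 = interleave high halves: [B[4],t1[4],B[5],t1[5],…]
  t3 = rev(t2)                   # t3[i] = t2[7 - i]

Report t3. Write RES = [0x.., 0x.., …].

  t0: 0d d1 ee 26 85 a8 5d 50
  t1: 4e 85 43 a8 c8 5d f2 50
  t2: 4e c8 43 5d c8 f2 f2 50
  t3: 50 f2 f2 c8 5d 43 c8 4e

RES = [0x50, 0xf2, 0xf2, 0xc8, 0x5d, 0x43, 0xc8, 0x4e]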